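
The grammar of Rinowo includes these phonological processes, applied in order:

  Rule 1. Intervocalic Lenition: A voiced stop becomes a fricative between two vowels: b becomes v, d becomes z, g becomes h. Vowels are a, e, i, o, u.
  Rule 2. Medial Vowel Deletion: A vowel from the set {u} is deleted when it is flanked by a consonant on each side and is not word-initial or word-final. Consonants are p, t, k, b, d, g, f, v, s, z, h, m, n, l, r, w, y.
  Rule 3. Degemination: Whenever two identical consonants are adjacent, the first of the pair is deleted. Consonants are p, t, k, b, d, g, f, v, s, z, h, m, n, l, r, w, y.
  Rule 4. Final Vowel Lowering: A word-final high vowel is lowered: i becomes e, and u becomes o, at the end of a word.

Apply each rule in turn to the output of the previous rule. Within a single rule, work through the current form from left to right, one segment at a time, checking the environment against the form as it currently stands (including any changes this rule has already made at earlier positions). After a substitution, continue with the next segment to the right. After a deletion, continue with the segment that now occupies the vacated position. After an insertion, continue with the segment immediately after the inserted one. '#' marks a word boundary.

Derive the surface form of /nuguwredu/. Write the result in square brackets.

[nhwrezo]

Rule 1 Intervocalic Lenition: [nuguwredu] → [nuhuwrezu]
Rule 2 Medial Vowel Deletion: [nuhuwrezu] → [nhwrezu]
Rule 3 Degemination: no change — [nhwrezu]
Rule 4 Final Vowel Lowering: [nhwrezu] → [nhwrezo]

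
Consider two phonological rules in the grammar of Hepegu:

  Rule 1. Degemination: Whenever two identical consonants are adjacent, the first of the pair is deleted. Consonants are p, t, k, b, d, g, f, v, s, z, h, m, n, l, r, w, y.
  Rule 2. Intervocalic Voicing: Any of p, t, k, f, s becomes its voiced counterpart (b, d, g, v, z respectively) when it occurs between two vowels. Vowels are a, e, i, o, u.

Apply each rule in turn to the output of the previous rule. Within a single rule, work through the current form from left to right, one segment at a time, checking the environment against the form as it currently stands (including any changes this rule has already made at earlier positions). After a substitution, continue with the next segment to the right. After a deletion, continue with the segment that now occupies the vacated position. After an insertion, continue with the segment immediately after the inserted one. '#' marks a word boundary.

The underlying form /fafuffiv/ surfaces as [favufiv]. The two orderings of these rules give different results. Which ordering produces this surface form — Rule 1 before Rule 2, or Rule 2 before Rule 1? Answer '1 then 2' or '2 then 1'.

2 then 1

Order 1 then 2:
  1 Degemination: [fafuffiv] → [fafufiv]
  2 Intervocalic Voicing: [fafufiv] → [favuviv]
  result: [favuviv]
Order 2 then 1:
  2 Intervocalic Voicing: [fafuffiv] → [favuffiv]
  1 Degemination: [favuffiv] → [favufiv]
  result: [favufiv]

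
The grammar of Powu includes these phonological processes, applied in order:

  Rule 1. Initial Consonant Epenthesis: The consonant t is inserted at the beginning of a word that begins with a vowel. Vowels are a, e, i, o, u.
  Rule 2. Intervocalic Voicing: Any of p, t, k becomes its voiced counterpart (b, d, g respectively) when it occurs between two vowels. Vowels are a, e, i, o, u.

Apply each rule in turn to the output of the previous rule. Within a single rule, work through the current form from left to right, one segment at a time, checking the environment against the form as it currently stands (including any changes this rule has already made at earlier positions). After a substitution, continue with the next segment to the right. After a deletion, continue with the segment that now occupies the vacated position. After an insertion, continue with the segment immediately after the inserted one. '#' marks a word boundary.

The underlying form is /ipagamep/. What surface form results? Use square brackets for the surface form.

[tibagamep]

Rule 1 Initial Consonant Epenthesis: [ipagamep] → [tipagamep]
Rule 2 Intervocalic Voicing: [tipagamep] → [tibagamep]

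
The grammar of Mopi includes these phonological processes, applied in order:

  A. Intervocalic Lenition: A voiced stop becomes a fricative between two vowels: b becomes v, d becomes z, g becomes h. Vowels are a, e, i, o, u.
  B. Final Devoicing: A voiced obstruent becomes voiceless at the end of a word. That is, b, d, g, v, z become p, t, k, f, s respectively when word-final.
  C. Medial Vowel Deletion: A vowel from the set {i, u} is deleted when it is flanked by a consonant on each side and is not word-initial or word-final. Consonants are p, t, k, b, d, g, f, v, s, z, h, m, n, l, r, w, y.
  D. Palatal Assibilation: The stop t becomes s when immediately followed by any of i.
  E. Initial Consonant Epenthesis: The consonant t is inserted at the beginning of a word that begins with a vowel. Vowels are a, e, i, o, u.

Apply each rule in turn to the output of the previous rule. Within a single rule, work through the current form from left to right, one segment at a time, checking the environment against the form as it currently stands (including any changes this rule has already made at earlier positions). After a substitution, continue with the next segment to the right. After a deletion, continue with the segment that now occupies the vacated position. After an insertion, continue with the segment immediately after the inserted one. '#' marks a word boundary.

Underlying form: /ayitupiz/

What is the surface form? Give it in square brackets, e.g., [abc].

A Intervocalic Lenition: no change — [ayitupiz]
B Final Devoicing: [ayitupiz] → [ayitupis]
C Medial Vowel Deletion: [ayitupis] → [aytps]
D Palatal Assibilation: no change — [aytps]
E Initial Consonant Epenthesis: [aytps] → [taytps]

[taytps]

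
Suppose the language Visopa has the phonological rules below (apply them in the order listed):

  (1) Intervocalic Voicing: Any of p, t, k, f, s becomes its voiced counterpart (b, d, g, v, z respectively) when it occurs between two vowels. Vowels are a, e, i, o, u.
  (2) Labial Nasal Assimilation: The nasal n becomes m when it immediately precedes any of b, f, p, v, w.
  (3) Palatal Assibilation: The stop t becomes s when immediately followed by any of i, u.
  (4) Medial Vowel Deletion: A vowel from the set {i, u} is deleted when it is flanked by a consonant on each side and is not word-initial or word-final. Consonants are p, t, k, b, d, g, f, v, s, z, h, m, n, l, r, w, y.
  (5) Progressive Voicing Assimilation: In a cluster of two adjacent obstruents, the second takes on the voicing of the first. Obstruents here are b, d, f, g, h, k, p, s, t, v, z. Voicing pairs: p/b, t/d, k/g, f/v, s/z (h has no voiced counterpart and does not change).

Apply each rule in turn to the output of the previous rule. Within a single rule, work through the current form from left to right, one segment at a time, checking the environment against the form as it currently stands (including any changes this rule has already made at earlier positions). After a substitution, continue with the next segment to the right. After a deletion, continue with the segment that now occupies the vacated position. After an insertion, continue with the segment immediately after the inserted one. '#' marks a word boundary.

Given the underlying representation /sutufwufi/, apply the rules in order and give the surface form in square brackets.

(1) Intervocalic Voicing: [sutufwufi] → [sudufwuvi]
(2) Labial Nasal Assimilation: no change — [sudufwuvi]
(3) Palatal Assibilation: no change — [sudufwuvi]
(4) Medial Vowel Deletion: [sudufwuvi] → [sdfwvi]
(5) Progressive Voicing Assimilation: [sdfwvi] → [stfwvi]

[stfwvi]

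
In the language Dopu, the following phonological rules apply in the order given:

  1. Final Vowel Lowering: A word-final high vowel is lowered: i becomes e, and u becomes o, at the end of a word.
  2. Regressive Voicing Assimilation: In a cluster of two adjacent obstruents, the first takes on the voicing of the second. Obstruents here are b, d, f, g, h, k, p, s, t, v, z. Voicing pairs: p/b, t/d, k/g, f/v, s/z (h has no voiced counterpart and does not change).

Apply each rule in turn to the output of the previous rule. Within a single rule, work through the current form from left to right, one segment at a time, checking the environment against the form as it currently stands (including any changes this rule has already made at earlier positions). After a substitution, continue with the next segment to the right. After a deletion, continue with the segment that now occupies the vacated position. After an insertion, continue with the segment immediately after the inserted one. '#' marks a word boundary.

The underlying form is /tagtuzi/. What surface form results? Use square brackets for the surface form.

1 Final Vowel Lowering: [tagtuzi] → [tagtuze]
2 Regressive Voicing Assimilation: [tagtuze] → [taktuze]

[taktuze]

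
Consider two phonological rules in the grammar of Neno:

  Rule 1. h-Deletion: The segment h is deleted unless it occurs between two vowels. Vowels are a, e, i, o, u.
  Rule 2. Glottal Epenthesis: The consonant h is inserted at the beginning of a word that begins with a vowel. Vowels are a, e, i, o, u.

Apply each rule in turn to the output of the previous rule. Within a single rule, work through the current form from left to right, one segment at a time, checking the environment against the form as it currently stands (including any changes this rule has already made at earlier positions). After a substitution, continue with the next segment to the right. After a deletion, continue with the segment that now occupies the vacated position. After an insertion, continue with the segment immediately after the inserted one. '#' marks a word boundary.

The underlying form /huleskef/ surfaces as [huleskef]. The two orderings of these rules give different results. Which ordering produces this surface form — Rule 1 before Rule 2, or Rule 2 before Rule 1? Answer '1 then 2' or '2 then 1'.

Order 1 then 2:
  1 h-Deletion: [huleskef] → [uleskef]
  2 Glottal Epenthesis: [uleskef] → [huleskef]
  result: [huleskef]
Order 2 then 1:
  2 Glottal Epenthesis: no change — [huleskef]
  1 h-Deletion: [huleskef] → [uleskef]
  result: [uleskef]

1 then 2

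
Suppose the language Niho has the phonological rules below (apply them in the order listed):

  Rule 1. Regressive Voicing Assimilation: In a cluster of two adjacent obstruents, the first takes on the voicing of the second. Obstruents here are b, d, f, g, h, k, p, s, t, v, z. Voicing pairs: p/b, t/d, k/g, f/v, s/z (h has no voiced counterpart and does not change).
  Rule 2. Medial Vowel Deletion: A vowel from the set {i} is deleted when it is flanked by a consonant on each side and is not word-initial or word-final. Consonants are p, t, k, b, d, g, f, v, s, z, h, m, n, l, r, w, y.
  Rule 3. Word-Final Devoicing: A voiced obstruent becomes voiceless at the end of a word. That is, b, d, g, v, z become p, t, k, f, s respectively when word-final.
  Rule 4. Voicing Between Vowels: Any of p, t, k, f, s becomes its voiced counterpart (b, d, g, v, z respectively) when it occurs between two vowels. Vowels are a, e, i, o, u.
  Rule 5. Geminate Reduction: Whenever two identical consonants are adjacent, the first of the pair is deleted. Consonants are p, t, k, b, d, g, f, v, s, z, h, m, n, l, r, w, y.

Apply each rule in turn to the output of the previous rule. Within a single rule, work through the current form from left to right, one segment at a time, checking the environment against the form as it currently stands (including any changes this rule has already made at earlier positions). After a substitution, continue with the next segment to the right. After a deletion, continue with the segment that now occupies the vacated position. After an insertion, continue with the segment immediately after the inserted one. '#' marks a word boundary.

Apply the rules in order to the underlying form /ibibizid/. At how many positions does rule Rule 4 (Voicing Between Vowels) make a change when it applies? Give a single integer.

Rule 1 Regressive Voicing Assimilation: no change — [ibibizid]
Rule 2 Medial Vowel Deletion: [ibibizid] → [ibbzd]
Rule 3 Word-Final Devoicing: [ibbzd] → [ibbzt]
Rule 4 Voicing Between Vowels: no change — [ibbzt]
Rule 5 Geminate Reduction: [ibbzt] → [ibzt]
Rule Rule 4 changed 0 position(s).

0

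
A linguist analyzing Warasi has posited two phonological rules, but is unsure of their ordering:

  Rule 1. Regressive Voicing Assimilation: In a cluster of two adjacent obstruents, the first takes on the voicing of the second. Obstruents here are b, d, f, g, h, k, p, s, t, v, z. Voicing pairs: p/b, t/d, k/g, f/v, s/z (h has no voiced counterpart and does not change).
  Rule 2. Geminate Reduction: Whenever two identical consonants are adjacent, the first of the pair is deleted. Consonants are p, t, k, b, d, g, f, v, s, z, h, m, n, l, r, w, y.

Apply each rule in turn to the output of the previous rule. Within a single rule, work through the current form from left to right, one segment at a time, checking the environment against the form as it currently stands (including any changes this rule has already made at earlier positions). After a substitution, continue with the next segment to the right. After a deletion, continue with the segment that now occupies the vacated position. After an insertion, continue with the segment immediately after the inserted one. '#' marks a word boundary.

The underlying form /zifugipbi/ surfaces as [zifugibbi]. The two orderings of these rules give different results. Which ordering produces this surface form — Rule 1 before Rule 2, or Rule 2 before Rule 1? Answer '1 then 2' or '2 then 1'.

2 then 1

Order 1 then 2:
  1 Regressive Voicing Assimilation: [zifugipbi] → [zifugibbi]
  2 Geminate Reduction: [zifugibbi] → [zifugibi]
  result: [zifugibi]
Order 2 then 1:
  2 Geminate Reduction: no change — [zifugipbi]
  1 Regressive Voicing Assimilation: [zifugipbi] → [zifugibbi]
  result: [zifugibbi]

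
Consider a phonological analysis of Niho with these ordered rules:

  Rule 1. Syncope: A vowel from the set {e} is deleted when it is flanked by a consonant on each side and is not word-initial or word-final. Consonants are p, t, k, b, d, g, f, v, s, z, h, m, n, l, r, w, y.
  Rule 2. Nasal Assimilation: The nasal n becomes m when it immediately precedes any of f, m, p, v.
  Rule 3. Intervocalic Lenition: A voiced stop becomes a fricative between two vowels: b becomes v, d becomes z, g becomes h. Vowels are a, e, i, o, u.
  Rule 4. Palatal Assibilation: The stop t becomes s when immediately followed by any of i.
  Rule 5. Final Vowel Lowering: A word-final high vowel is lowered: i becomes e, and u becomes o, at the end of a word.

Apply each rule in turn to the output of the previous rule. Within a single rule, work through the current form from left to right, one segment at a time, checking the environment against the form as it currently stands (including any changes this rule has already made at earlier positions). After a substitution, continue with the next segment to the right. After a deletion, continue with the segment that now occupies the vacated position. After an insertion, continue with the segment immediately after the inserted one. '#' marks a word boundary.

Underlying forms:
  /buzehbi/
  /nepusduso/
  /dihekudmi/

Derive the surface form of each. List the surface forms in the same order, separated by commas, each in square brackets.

/buzehbi/:
  Rule 1 Syncope: [buzehbi] → [buzhbi]
  Rule 2 Nasal Assimilation: no change — [buzhbi]
  Rule 3 Intervocalic Lenition: no change — [buzhbi]
  Rule 4 Palatal Assibilation: no change — [buzhbi]
  Rule 5 Final Vowel Lowering: [buzhbi] → [buzhbe]
/nepusduso/:
  Rule 1 Syncope: [nepusduso] → [npusduso]
  Rule 2 Nasal Assimilation: [npusduso] → [mpusduso]
  Rule 3 Intervocalic Lenition: no change — [mpusduso]
  Rule 4 Palatal Assibilation: no change — [mpusduso]
  Rule 5 Final Vowel Lowering: no change — [mpusduso]
/dihekudmi/:
  Rule 1 Syncope: [dihekudmi] → [dihkudmi]
  Rule 2 Nasal Assimilation: no change — [dihkudmi]
  Rule 3 Intervocalic Lenition: no change — [dihkudmi]
  Rule 4 Palatal Assibilation: no change — [dihkudmi]
  Rule 5 Final Vowel Lowering: [dihkudmi] → [dihkudme]

[buzhbe], [mpusduso], [dihkudme]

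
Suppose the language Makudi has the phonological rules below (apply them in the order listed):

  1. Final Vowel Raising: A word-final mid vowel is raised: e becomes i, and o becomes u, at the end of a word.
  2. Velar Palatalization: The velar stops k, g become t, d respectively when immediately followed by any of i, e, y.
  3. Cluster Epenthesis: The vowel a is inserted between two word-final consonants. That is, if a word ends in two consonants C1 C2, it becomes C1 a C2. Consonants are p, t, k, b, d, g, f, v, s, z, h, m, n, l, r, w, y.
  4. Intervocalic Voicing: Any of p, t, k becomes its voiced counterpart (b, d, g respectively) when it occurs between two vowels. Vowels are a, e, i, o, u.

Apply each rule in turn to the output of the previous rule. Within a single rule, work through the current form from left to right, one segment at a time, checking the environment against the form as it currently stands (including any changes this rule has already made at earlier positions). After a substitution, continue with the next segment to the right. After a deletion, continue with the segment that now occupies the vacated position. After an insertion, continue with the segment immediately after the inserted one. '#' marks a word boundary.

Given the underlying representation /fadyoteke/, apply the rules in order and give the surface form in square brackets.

1 Final Vowel Raising: [fadyoteke] → [fadyoteki]
2 Velar Palatalization: [fadyoteki] → [fadyoteti]
3 Cluster Epenthesis: no change — [fadyoteti]
4 Intervocalic Voicing: [fadyoteti] → [fadyodedi]

[fadyodedi]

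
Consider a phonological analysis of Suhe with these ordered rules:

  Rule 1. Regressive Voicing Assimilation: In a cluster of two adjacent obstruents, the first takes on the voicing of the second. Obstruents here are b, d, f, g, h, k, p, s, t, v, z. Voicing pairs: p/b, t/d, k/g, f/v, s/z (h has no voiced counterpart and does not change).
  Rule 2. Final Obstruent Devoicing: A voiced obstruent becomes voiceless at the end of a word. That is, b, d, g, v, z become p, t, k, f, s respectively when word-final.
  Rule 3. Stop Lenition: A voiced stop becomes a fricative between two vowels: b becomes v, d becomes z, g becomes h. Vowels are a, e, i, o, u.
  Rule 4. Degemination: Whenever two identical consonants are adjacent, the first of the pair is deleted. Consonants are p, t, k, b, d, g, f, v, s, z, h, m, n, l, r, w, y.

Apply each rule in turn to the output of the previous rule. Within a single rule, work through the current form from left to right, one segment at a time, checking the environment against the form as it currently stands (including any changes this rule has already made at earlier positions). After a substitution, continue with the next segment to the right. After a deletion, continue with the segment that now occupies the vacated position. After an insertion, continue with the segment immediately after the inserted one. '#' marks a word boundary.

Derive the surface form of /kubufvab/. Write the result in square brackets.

Rule 1 Regressive Voicing Assimilation: [kubufvab] → [kubuvvab]
Rule 2 Final Obstruent Devoicing: [kubuvvab] → [kubuvvap]
Rule 3 Stop Lenition: [kubuvvap] → [kuvuvvap]
Rule 4 Degemination: [kuvuvvap] → [kuvuvap]

[kuvuvap]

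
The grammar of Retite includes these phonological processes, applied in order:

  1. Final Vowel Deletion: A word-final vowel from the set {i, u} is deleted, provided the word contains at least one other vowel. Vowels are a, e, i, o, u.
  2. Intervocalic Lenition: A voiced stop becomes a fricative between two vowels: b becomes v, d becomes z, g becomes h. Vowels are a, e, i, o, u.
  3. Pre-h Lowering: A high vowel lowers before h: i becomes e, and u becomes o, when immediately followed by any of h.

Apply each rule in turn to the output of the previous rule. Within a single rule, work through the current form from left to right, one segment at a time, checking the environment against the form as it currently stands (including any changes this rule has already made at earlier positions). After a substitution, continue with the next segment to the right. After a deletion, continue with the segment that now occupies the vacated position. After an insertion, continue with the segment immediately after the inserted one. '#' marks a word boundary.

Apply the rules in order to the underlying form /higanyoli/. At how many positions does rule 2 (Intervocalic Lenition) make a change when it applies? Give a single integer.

1

1 Final Vowel Deletion: [higanyoli] → [higanyol]
2 Intervocalic Lenition: [higanyol] → [hihanyol]
3 Pre-h Lowering: [hihanyol] → [hehanyol]
Rule 2 changed 1 position(s).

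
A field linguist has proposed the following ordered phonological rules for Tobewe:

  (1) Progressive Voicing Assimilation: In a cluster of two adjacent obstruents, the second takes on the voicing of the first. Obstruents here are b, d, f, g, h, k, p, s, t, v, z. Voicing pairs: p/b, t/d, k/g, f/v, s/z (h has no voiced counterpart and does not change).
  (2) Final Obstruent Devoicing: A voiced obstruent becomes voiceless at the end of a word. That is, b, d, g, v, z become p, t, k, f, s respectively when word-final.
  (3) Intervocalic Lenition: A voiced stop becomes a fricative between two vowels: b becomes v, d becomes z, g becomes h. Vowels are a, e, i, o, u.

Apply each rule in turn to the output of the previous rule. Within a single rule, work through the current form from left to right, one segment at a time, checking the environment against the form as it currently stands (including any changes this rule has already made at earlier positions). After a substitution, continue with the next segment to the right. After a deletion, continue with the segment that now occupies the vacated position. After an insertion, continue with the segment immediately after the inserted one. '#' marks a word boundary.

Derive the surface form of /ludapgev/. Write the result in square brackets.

(1) Progressive Voicing Assimilation: [ludapgev] → [ludapkev]
(2) Final Obstruent Devoicing: [ludapkev] → [ludapkef]
(3) Intervocalic Lenition: [ludapkef] → [luzapkef]

[luzapkef]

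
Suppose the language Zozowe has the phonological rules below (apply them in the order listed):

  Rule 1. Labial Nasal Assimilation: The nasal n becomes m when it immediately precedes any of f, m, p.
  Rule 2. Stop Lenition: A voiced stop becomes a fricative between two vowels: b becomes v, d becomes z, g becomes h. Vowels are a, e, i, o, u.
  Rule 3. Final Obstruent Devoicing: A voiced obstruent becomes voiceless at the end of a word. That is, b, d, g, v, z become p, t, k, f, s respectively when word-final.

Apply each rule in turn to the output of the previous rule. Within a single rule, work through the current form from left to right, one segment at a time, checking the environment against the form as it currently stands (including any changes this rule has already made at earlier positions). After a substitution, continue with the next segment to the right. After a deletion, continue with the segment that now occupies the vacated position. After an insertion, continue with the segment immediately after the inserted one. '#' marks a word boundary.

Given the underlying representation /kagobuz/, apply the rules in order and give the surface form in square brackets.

[kahovus]

Rule 1 Labial Nasal Assimilation: no change — [kagobuz]
Rule 2 Stop Lenition: [kagobuz] → [kahovuz]
Rule 3 Final Obstruent Devoicing: [kahovuz] → [kahovus]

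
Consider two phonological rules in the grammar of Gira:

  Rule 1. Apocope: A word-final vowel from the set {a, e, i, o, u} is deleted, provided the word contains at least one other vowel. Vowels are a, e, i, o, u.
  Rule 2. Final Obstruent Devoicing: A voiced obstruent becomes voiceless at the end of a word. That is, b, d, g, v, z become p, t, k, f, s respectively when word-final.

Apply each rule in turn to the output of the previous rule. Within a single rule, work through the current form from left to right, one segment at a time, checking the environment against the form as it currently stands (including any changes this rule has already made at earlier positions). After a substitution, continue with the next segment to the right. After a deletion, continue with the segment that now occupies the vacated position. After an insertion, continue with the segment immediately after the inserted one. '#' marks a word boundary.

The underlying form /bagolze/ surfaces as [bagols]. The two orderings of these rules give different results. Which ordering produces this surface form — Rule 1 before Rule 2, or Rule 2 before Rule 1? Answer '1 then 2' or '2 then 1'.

Order 1 then 2:
  1 Apocope: [bagolze] → [bagolz]
  2 Final Obstruent Devoicing: [bagolz] → [bagols]
  result: [bagols]
Order 2 then 1:
  2 Final Obstruent Devoicing: no change — [bagolze]
  1 Apocope: [bagolze] → [bagolz]
  result: [bagolz]

1 then 2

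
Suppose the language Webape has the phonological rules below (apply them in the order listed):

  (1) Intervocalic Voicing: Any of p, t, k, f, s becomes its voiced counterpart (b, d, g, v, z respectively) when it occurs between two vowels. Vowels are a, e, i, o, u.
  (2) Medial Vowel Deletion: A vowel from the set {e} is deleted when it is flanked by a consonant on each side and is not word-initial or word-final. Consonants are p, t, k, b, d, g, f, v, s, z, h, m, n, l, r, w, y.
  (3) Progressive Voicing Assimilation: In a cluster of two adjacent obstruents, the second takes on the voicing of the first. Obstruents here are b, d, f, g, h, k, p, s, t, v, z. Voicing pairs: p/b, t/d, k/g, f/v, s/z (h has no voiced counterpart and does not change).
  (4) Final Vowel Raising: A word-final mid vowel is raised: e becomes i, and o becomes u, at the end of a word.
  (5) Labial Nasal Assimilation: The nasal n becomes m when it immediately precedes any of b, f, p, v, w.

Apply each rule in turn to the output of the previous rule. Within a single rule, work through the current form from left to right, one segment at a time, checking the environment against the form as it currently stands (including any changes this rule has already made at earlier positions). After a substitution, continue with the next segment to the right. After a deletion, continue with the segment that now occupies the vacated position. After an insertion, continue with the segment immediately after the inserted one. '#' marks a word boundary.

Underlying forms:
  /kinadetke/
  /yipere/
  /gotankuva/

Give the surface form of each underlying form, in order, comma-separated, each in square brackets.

/kinadetke/:
  (1) Intervocalic Voicing: no change — [kinadetke]
  (2) Medial Vowel Deletion: [kinadetke] → [kinadtke]
  (3) Progressive Voicing Assimilation: [kinadtke] → [kinaddge]
  (4) Final Vowel Raising: [kinaddge] → [kinaddgi]
  (5) Labial Nasal Assimilation: no change — [kinaddgi]
/yipere/:
  (1) Intervocalic Voicing: [yipere] → [yibere]
  (2) Medial Vowel Deletion: [yibere] → [yibre]
  (3) Progressive Voicing Assimilation: no change — [yibre]
  (4) Final Vowel Raising: [yibre] → [yibri]
  (5) Labial Nasal Assimilation: no change — [yibri]
/gotankuva/:
  (1) Intervocalic Voicing: [gotankuva] → [godankuva]
  (2) Medial Vowel Deletion: no change — [godankuva]
  (3) Progressive Voicing Assimilation: no change — [godankuva]
  (4) Final Vowel Raising: no change — [godankuva]
  (5) Labial Nasal Assimilation: no change — [godankuva]

[kinaddgi], [yibri], [godankuva]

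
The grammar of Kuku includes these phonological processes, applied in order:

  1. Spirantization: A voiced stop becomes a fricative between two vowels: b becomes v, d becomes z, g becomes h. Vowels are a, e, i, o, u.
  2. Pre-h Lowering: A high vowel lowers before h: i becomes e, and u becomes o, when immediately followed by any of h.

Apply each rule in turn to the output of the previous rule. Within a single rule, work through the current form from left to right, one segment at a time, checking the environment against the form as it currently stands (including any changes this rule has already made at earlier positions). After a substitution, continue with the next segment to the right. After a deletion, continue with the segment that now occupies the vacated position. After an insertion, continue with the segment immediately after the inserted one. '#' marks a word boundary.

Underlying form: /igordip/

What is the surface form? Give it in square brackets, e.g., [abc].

1 Spirantization: [igordip] → [ihordip]
2 Pre-h Lowering: [ihordip] → [ehordip]

[ehordip]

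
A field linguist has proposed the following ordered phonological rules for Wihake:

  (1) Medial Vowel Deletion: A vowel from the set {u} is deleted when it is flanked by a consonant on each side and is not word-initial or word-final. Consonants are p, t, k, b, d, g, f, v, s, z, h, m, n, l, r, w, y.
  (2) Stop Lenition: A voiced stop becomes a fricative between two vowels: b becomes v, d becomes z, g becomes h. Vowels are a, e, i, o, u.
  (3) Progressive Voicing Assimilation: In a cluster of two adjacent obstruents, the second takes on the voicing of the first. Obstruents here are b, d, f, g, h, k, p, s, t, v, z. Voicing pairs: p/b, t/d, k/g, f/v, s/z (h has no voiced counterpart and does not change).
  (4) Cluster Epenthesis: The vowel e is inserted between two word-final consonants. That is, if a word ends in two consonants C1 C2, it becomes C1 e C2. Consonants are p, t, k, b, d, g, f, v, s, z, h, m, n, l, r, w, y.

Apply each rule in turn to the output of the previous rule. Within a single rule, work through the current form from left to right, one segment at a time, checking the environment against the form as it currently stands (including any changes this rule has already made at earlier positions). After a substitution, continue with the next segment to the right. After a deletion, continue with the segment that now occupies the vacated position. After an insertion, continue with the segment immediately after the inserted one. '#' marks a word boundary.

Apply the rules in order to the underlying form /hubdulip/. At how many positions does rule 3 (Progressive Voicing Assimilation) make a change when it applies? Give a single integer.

2

(1) Medial Vowel Deletion: [hubdulip] → [hbdlip]
(2) Stop Lenition: no change — [hbdlip]
(3) Progressive Voicing Assimilation: [hbdlip] → [hptlip]
(4) Cluster Epenthesis: no change — [hptlip]
Rule 3 changed 2 position(s).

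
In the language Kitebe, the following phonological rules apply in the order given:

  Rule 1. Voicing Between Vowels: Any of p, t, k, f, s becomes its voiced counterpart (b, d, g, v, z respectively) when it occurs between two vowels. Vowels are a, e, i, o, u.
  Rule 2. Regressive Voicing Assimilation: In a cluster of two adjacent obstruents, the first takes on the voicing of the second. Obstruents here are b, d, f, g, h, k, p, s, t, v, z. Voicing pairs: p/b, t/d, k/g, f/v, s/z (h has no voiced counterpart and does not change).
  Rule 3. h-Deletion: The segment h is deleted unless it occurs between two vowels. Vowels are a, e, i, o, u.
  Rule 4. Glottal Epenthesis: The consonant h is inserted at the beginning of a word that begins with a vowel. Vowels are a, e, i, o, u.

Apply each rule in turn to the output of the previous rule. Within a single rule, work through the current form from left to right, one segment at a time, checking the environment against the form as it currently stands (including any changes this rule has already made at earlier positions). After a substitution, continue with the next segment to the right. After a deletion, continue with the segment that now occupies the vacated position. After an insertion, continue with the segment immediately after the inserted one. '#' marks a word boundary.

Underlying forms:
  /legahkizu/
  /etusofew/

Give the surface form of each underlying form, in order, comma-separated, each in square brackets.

/legahkizu/:
  Rule 1 Voicing Between Vowels: no change — [legahkizu]
  Rule 2 Regressive Voicing Assimilation: no change — [legahkizu]
  Rule 3 h-Deletion: [legahkizu] → [legakizu]
  Rule 4 Glottal Epenthesis: no change — [legakizu]
/etusofew/:
  Rule 1 Voicing Between Vowels: [etusofew] → [eduzovew]
  Rule 2 Regressive Voicing Assimilation: no change — [eduzovew]
  Rule 3 h-Deletion: no change — [eduzovew]
  Rule 4 Glottal Epenthesis: [eduzovew] → [heduzovew]

[legakizu], [heduzovew]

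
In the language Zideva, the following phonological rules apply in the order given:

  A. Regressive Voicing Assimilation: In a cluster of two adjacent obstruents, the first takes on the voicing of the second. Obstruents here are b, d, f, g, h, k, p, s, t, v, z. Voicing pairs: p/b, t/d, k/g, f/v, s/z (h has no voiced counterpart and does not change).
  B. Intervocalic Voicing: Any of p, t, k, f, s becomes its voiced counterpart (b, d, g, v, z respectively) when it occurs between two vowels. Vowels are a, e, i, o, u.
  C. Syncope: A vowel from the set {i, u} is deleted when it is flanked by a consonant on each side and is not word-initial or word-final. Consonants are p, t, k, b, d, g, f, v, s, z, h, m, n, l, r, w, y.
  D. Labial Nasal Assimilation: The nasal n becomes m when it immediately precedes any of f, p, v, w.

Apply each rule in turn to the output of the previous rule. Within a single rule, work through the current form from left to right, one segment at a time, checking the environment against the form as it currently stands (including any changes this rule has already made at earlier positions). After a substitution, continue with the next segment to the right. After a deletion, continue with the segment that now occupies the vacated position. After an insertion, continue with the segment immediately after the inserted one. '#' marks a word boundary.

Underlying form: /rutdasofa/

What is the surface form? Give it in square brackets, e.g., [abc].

A Regressive Voicing Assimilation: [rutdasofa] → [ruddasofa]
B Intervocalic Voicing: [ruddasofa] → [ruddazova]
C Syncope: [ruddazova] → [rddazova]
D Labial Nasal Assimilation: no change — [rddazova]

[rddazova]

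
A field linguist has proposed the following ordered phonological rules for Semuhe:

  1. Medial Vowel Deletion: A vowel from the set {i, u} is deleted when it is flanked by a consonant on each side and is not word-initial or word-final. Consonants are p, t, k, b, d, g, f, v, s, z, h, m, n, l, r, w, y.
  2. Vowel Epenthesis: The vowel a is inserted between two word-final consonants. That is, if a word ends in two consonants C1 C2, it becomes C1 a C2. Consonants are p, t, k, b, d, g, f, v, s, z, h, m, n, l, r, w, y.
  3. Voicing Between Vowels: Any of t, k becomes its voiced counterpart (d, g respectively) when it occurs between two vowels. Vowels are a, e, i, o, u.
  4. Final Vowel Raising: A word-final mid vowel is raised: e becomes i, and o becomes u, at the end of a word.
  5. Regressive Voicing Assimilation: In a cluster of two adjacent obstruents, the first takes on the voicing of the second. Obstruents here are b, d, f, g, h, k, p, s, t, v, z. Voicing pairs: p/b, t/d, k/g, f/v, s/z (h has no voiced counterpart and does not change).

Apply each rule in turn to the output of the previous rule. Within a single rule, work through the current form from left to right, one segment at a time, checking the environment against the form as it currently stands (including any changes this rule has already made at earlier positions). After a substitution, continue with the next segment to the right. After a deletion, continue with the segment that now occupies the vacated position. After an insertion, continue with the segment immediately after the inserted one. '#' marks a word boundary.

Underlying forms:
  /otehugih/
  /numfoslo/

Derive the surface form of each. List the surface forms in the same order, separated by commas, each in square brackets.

/otehugih/:
  1 Medial Vowel Deletion: [otehugih] → [otehgh]
  2 Vowel Epenthesis: [otehgh] → [otehgah]
  3 Voicing Between Vowels: [otehgah] → [odehgah]
  4 Final Vowel Raising: no change — [odehgah]
  5 Regressive Voicing Assimilation: no change — [odehgah]
/numfoslo/:
  1 Medial Vowel Deletion: [numfoslo] → [nmfoslo]
  2 Vowel Epenthesis: no change — [nmfoslo]
  3 Voicing Between Vowels: no change — [nmfoslo]
  4 Final Vowel Raising: [nmfoslo] → [nmfoslu]
  5 Regressive Voicing Assimilation: no change — [nmfoslu]

[odehgah], [nmfoslu]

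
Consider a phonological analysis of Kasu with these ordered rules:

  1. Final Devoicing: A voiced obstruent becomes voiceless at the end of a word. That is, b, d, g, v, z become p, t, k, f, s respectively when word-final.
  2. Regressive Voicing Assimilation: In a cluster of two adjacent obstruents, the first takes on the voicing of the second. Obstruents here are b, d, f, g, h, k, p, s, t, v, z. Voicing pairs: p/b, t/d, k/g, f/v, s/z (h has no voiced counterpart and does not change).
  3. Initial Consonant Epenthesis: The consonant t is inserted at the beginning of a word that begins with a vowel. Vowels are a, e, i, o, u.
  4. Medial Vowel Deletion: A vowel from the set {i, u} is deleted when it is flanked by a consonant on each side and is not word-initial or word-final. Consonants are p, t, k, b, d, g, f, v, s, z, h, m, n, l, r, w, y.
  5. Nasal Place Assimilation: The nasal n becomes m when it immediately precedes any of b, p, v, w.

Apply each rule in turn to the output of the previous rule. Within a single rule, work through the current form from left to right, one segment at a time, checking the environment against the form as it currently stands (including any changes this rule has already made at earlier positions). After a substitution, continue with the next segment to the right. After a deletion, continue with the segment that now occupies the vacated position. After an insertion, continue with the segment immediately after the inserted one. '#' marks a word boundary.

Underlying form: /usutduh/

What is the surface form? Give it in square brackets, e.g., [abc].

1 Final Devoicing: no change — [usutduh]
2 Regressive Voicing Assimilation: [usutduh] → [usudduh]
3 Initial Consonant Epenthesis: [usudduh] → [tusudduh]
4 Medial Vowel Deletion: [tusudduh] → [tsddh]
5 Nasal Place Assimilation: no change — [tsddh]

[tsddh]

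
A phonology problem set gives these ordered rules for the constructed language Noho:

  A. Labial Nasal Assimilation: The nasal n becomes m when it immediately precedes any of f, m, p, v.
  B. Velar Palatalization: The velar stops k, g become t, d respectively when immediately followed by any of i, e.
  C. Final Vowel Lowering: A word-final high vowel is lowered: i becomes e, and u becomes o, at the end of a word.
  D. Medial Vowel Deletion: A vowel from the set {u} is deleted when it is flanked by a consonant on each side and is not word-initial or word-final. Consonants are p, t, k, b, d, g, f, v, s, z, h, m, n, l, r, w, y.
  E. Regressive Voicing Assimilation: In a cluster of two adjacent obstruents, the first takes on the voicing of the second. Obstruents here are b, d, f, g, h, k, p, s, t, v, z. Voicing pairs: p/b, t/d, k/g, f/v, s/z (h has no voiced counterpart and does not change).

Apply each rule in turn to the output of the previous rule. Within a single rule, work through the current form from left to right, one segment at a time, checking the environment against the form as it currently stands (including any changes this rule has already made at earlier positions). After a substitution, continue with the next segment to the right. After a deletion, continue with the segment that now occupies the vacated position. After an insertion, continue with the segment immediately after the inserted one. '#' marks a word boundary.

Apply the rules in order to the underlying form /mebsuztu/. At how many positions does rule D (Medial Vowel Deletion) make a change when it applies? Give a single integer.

1

A Labial Nasal Assimilation: no change — [mebsuztu]
B Velar Palatalization: no change — [mebsuztu]
C Final Vowel Lowering: [mebsuztu] → [mebsuzto]
D Medial Vowel Deletion: [mebsuzto] → [mebszto]
E Regressive Voicing Assimilation: [mebszto] → [mepzsto]
Rule D changed 1 position(s).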